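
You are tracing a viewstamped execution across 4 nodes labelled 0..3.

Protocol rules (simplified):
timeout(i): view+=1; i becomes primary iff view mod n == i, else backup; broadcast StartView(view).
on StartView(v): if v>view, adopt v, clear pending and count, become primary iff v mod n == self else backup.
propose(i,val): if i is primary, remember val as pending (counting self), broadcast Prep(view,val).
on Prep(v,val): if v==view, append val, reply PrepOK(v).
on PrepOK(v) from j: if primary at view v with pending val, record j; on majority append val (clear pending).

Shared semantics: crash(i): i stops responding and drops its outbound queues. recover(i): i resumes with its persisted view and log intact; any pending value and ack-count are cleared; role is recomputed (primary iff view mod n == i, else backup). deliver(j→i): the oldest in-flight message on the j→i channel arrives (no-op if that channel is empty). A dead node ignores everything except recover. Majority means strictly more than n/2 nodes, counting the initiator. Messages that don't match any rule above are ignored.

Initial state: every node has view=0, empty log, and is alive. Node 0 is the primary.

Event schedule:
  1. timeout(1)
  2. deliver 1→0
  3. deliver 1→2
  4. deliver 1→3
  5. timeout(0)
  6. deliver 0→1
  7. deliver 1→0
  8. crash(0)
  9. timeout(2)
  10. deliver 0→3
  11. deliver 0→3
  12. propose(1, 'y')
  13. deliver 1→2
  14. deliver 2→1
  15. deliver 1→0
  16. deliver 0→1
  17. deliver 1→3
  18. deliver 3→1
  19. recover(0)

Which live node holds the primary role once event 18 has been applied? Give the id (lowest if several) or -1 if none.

1. timeout(1):  <1:prim v1 ->
2. deliver 1→0:  <0:back v1 ->
3. deliver 1→2:  <2:back v1 ->
4. deliver 1→3:  <3:back v1 ->
5. timeout(0):  <0:back v2 ->
6. deliver 0→1:  <1:back v2 ->
7. deliver 1→0:  nop
8. crash(0):  <0:✗back v2 ->
9. timeout(2):  <2:prim v2 ->
10. deliver 0→3:  nop
11. deliver 0→3:  nop
12. propose(1,'y'):  nop
13. deliver 1→2:  nop
14. deliver 2→1:  nop
15. deliver 1→0:  nop
16. deliver 0→1:  nop
17. deliver 1→3:  nop
18. deliver 3→1:  nop

2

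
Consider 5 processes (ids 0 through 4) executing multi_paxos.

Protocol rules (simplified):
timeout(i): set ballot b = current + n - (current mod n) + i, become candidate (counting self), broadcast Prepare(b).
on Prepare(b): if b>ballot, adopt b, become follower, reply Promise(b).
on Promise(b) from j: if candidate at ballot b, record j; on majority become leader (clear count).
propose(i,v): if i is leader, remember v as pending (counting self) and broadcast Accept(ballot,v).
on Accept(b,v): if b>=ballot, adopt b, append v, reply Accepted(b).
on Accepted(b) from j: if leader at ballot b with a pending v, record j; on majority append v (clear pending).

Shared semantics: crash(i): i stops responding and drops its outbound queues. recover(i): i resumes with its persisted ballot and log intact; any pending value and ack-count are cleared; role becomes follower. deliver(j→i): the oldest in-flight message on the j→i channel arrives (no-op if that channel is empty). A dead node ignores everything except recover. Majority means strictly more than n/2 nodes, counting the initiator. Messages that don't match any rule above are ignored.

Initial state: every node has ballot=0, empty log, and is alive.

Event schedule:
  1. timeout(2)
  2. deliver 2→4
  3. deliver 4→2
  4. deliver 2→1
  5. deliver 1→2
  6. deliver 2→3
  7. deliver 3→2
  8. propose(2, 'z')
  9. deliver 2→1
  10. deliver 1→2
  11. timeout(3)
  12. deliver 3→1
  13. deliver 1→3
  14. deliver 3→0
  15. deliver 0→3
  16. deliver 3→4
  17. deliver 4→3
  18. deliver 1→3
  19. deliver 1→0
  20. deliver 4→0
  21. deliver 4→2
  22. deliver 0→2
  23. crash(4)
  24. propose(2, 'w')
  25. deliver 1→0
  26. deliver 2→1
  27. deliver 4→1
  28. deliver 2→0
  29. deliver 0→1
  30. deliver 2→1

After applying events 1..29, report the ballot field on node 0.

13

e1 timeout(2): 2[cand,b=7,-]
e2 deliver 2→4: 4[foll,b=7,-]
e3 deliver 4→2: ·
e4 deliver 2→1: 1[foll,b=7,-]
e5 deliver 1→2: 2[lead,b=7,-]
e6 deliver 2→3: 3[foll,b=7,-]
e7 deliver 3→2: ·
e8 propose(2,'z'): ·
e9 deliver 2→1: 1[foll,b=7,z]
e10 deliver 1→2: ·
e11 timeout(3): 3[cand,b=13,-]
e12 deliver 3→1: 1[foll,b=13,z]
e13 deliver 1→3: ·
e14 deliver 3→0: 0[foll,b=13,-]
e15 deliver 0→3: 3[lead,b=13,-]
e16 deliver 3→4: 4[foll,b=13,-]
e17 deliver 4→3: ·
e18 deliver 1→3: ·
e19 deliver 1→0: ·
e20 deliver 4→0: ·
e21 deliver 4→2: ·
e22 deliver 0→2: ·
e23 crash(4): 4[✗foll,b=13,-]
e24 propose(2,'w'): ·
e25 deliver 1→0: ·
e26 deliver 2→1: ·
e27 deliver 4→1: ·
e28 deliver 2→0: ·
e29 deliver 0→1: ·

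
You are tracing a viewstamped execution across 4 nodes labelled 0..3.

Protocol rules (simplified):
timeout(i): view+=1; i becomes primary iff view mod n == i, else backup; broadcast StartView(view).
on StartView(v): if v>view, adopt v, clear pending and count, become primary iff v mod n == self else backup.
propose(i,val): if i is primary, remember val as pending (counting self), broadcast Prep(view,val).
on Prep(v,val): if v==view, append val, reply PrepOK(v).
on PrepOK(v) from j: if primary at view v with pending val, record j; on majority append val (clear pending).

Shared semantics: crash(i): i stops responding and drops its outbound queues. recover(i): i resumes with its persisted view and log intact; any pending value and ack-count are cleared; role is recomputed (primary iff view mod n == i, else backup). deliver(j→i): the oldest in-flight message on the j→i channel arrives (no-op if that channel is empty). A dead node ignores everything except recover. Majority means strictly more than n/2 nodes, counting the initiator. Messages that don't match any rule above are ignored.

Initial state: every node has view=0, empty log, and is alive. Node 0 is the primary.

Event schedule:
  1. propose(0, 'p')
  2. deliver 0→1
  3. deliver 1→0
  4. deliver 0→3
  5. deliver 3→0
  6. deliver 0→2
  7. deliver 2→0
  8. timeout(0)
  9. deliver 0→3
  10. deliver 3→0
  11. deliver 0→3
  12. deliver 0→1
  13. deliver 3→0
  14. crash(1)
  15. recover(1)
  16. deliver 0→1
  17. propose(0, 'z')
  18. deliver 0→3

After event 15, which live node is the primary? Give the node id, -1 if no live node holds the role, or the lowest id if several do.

1. propose(0,'p'):  nop
2. deliver 0→1:  <1:back v0 p>
3. deliver 1→0:  nop
4. deliver 0→3:  <3:back v0 p>
5. deliver 3→0:  <0:prim v0 p>
6. deliver 0→2:  <2:back v0 p>
7. deliver 2→0:  nop
8. timeout(0):  <0:back v1 p>
9. deliver 0→3:  <3:back v1 p>
10. deliver 3→0:  nop
11. deliver 0→3:  nop
12. deliver 0→1:  <1:prim v1 p>
13. deliver 3→0:  nop
14. crash(1):  <1:✗prim v1 p>
15. recover(1):  <1:prim v1 p>

1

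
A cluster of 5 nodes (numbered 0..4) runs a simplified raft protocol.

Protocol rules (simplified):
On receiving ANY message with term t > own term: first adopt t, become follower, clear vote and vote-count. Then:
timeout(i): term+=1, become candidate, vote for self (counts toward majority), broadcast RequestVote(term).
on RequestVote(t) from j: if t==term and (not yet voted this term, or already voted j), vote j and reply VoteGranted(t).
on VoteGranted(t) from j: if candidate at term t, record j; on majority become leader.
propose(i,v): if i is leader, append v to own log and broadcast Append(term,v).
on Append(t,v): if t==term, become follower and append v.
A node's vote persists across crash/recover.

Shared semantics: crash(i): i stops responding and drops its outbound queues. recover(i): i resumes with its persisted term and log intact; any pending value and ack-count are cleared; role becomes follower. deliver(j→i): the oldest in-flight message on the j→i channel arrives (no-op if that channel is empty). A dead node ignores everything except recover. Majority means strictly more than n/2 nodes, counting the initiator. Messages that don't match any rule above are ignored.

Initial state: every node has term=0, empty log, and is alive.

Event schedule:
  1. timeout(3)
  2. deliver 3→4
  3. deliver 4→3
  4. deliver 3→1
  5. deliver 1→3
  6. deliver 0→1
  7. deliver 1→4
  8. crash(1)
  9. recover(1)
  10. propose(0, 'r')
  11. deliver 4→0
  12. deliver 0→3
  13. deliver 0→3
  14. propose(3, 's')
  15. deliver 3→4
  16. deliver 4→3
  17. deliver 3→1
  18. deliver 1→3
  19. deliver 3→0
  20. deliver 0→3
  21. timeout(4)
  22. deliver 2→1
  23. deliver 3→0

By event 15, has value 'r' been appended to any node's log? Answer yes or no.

no

1. timeout(3):  <3:cand t1 ->
2. deliver 3→4:  <4:foll t1 ->
3. deliver 4→3:  nop
4. deliver 3→1:  <1:foll t1 ->
5. deliver 1→3:  <3:lead t1 ->
6. deliver 0→1:  nop
7. deliver 1→4:  nop
8. crash(1):  <1:✗foll t1 ->
9. recover(1):  <1:foll t1 ->
10. propose(0,'r'):  nop
11. deliver 4→0:  nop
12. deliver 0→3:  nop
13. deliver 0→3:  nop
14. propose(3,'s'):  <3:lead t1 s>
15. deliver 3→4:  <4:foll t1 s>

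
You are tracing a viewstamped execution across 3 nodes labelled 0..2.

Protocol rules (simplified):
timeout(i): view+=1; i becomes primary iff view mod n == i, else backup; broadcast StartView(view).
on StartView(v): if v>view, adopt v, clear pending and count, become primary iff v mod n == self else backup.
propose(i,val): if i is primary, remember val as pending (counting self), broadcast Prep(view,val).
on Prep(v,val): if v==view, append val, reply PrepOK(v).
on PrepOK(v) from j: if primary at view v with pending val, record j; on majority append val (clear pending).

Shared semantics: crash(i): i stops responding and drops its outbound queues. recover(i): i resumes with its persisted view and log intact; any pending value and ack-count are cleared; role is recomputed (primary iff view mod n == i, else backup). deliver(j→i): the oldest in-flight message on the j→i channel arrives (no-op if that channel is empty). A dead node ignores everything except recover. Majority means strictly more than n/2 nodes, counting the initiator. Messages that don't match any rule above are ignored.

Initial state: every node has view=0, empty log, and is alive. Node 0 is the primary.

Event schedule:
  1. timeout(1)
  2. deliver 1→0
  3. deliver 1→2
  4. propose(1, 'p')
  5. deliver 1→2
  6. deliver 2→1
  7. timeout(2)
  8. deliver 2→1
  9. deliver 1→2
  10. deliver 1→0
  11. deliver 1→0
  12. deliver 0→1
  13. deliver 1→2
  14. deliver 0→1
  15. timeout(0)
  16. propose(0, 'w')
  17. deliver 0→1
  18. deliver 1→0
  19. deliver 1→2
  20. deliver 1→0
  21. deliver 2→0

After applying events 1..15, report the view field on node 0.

after 1 — timeout(1): n1:prim/v1/[-]
after 2 — deliver 1→0: n0:back/v1/[-]
after 3 — deliver 1→2: n2:back/v1/[-]
after 4 — propose(1,'p'): ·
after 5 — deliver 1→2: n2:back/v1/[p]
after 6 — deliver 2→1: n1:prim/v1/[p]
after 7 — timeout(2): n2:prim/v2/[p]
after 8 — deliver 2→1: n1:back/v2/[p]
after 9 — deliver 1→2: ·
after 10 — deliver 1→0: n0:back/v1/[p]
after 11 — deliver 1→0: ·
after 12 — deliver 0→1: ·
after 13 — deliver 1→2: ·
after 14 — deliver 0→1: ·
after 15 — timeout(0): n0:back/v2/[p]

2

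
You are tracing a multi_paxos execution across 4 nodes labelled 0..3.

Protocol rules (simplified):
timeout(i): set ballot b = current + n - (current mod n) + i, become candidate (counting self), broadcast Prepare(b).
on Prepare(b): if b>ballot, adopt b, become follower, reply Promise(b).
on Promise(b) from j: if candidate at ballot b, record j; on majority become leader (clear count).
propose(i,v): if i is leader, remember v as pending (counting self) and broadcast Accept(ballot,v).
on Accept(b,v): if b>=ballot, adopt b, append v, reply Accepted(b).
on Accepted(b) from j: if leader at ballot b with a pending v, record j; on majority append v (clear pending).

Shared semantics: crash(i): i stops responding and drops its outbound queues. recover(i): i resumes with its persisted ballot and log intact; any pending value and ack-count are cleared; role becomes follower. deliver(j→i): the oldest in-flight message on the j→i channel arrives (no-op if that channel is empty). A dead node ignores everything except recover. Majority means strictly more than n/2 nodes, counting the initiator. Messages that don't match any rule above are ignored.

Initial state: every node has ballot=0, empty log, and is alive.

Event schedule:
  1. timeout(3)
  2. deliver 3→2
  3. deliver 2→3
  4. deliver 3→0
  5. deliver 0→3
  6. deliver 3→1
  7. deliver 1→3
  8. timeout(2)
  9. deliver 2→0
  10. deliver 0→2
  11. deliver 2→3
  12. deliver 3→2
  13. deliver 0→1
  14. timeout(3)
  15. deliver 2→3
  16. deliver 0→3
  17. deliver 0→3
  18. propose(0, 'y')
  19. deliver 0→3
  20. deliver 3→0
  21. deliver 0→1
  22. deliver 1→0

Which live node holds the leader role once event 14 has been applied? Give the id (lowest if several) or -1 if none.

after 1 — timeout(3): n3:cand/b7/[-]
after 2 — deliver 3→2: n2:foll/b7/[-]
after 3 — deliver 2→3: ·
after 4 — deliver 3→0: n0:foll/b7/[-]
after 5 — deliver 0→3: n3:lead/b7/[-]
after 6 — deliver 3→1: n1:foll/b7/[-]
after 7 — deliver 1→3: ·
after 8 — timeout(2): n2:cand/b10/[-]
after 9 — deliver 2→0: n0:foll/b10/[-]
after 10 — deliver 0→2: ·
after 11 — deliver 2→3: n3:foll/b10/[-]
after 12 — deliver 3→2: n2:lead/b10/[-]
after 13 — deliver 0→1: ·
after 14 — timeout(3): n3:cand/b15/[-]

2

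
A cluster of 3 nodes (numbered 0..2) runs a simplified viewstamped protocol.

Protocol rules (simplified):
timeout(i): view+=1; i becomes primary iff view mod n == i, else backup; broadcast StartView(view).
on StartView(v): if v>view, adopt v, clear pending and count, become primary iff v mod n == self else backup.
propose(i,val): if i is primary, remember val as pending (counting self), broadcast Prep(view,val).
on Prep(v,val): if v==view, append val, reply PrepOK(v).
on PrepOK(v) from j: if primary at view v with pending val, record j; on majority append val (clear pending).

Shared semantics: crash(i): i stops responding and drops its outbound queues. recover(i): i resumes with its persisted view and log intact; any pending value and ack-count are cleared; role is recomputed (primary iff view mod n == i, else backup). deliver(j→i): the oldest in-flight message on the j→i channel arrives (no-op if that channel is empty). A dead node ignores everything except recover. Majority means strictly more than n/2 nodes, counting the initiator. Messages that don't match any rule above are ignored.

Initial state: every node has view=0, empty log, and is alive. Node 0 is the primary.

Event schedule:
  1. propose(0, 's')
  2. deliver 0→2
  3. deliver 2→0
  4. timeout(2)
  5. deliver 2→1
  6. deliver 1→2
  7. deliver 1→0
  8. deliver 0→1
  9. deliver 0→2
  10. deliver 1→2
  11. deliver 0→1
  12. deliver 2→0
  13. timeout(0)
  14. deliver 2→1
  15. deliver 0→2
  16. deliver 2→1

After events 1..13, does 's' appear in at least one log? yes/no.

after 1 — propose(0,'s'): ·
after 2 — deliver 0→2: n2:back/v0/[s]
after 3 — deliver 2→0: n0:prim/v0/[s]
after 4 — timeout(2): n2:back/v1/[s]
after 5 — deliver 2→1: n1:prim/v1/[-]
after 6 — deliver 1→2: ·
after 7 — deliver 1→0: ·
after 8 — deliver 0→1: ·
after 9 — deliver 0→2: ·
after 10 — deliver 1→2: ·
after 11 — deliver 0→1: ·
after 12 — deliver 2→0: n0:back/v1/[s]
after 13 — timeout(0): n0:back/v2/[s]

yes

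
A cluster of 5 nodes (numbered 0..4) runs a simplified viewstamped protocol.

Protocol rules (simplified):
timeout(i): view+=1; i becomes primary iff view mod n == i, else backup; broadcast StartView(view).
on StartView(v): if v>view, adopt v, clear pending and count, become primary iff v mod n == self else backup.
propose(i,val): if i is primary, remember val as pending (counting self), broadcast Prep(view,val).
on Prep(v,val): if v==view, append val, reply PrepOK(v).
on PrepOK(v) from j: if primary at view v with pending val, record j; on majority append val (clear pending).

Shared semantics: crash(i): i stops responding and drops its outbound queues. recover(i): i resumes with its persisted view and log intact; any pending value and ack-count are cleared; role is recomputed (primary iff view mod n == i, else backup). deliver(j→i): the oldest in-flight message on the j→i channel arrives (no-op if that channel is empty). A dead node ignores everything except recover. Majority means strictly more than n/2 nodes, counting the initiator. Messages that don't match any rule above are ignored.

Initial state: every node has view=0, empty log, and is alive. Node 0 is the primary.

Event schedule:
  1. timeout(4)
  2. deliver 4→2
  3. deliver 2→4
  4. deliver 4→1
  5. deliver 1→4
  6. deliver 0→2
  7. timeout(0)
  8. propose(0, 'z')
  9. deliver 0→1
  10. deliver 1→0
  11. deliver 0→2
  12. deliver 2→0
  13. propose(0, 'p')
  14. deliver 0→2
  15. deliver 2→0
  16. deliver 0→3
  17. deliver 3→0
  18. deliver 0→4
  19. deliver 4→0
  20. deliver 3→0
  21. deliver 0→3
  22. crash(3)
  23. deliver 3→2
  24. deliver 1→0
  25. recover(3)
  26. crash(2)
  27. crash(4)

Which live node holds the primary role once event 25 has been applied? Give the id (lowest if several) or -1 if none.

step 1 timeout(4): 4={back,v=1,log=-}
step 2 deliver 4→2: 2={back,v=1,log=-}
step 3 deliver 2→4: —
step 4 deliver 4→1: 1={prim,v=1,log=-}
step 5 deliver 1→4: —
step 6 deliver 0→2: —
step 7 timeout(0): 0={back,v=1,log=-}
step 8 propose(0,'z'): —
step 9 deliver 0→1: —
step 10 deliver 1→0: —
step 11 deliver 0→2: —
step 12 deliver 2→0: —
step 13 propose(0,'p'): —
step 14 deliver 0→2: —
step 15 deliver 2→0: —
step 16 deliver 0→3: 3={back,v=1,log=-}
step 17 deliver 3→0: —
step 18 deliver 0→4: —
step 19 deliver 4→0: —
step 20 deliver 3→0: —
step 21 deliver 0→3: —
step 22 crash(3): 3={✗back,v=1,log=-}
step 23 deliver 3→2: —
step 24 deliver 1→0: —
step 25 recover(3): 3={back,v=1,log=-}

1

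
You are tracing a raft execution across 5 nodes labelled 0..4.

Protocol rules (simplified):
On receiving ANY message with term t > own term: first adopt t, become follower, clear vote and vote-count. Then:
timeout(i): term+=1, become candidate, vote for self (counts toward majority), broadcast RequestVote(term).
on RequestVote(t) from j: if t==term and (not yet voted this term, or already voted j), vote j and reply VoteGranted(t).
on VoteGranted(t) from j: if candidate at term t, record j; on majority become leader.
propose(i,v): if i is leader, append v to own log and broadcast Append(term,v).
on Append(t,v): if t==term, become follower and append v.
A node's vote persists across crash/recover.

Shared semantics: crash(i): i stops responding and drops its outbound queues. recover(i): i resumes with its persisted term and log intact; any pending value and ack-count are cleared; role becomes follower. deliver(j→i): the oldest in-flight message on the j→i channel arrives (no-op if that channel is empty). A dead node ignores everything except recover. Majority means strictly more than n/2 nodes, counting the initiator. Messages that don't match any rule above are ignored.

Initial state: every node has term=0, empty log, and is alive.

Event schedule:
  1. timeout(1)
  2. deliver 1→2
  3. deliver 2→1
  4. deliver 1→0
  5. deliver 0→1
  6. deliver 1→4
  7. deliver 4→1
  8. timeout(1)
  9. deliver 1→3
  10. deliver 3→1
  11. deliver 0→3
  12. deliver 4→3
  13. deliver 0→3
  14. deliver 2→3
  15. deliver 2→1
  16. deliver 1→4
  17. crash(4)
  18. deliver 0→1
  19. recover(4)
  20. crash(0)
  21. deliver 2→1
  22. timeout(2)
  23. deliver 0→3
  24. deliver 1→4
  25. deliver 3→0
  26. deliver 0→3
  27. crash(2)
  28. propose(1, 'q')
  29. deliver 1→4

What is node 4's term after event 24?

1. timeout(1):  <1:cand t1 ->
2. deliver 1→2:  <2:foll t1 ->
3. deliver 2→1:  nop
4. deliver 1→0:  <0:foll t1 ->
5. deliver 0→1:  <1:lead t1 ->
6. deliver 1→4:  <4:foll t1 ->
7. deliver 4→1:  nop
8. timeout(1):  <1:cand t2 ->
9. deliver 1→3:  <3:foll t1 ->
10. deliver 3→1:  nop
11. deliver 0→3:  nop
12. deliver 4→3:  nop
13. deliver 0→3:  nop
14. deliver 2→3:  nop
15. deliver 2→1:  nop
16. deliver 1→4:  <4:foll t2 ->
17. crash(4):  <4:✗foll t2 ->
18. deliver 0→1:  nop
19. recover(4):  <4:foll t2 ->
20. crash(0):  <0:✗foll t1 ->
21. deliver 2→1:  nop
22. timeout(2):  <2:cand t2 ->
23. deliver 0→3:  nop
24. deliver 1→4:  nop

2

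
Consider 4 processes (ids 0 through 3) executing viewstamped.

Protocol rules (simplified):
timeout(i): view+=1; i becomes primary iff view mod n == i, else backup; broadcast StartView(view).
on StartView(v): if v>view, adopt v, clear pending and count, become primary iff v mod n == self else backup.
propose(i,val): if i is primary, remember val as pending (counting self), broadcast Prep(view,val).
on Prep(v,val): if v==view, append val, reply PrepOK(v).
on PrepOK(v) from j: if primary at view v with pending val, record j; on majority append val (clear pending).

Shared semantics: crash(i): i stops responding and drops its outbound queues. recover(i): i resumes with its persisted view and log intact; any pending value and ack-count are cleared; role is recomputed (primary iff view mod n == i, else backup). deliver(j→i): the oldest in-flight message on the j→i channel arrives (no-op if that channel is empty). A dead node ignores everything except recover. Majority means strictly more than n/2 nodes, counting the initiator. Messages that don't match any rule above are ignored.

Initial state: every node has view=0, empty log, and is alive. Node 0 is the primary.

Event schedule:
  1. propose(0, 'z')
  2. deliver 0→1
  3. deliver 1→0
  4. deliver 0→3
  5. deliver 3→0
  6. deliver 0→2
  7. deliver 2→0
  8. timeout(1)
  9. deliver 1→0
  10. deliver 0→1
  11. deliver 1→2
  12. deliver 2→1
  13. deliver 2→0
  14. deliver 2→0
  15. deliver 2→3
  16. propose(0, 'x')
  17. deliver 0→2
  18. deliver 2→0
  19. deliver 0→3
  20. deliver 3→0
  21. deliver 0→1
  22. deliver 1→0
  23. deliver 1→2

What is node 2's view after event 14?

1

step 1 propose(0,'z'): —
step 2 deliver 0→1: 1={back,v=0,log=z}
step 3 deliver 1→0: —
step 4 deliver 0→3: 3={back,v=0,log=z}
step 5 deliver 3→0: 0={prim,v=0,log=z}
step 6 deliver 0→2: 2={back,v=0,log=z}
step 7 deliver 2→0: —
step 8 timeout(1): 1={prim,v=1,log=z}
step 9 deliver 1→0: 0={back,v=1,log=z}
step 10 deliver 0→1: —
step 11 deliver 1→2: 2={back,v=1,log=z}
step 12 deliver 2→1: —
step 13 deliver 2→0: —
step 14 deliver 2→0: —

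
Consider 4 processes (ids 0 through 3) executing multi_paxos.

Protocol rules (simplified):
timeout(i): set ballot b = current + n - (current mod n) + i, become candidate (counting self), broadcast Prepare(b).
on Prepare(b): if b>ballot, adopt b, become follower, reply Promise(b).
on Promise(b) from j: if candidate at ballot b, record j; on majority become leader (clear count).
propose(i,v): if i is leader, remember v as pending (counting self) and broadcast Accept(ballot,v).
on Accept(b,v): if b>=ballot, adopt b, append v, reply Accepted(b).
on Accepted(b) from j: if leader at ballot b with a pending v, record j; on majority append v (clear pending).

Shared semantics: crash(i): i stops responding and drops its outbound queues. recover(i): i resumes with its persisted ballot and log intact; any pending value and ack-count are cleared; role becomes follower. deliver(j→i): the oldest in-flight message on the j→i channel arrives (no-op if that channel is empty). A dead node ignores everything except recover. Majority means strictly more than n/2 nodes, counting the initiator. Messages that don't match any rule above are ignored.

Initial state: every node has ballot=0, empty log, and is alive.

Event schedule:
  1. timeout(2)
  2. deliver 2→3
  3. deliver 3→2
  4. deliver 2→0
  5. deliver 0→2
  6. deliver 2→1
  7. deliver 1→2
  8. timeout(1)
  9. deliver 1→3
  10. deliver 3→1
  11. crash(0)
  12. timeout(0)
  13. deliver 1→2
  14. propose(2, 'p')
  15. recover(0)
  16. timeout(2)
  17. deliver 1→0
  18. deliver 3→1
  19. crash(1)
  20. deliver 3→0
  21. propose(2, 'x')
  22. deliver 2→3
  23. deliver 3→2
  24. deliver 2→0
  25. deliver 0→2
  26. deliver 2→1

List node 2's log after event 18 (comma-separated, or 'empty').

after 1 — timeout(2): n2:cand/b6/[-]
after 2 — deliver 2→3: n3:foll/b6/[-]
after 3 — deliver 3→2: ·
after 4 — deliver 2→0: n0:foll/b6/[-]
after 5 — deliver 0→2: n2:lead/b6/[-]
after 6 — deliver 2→1: n1:foll/b6/[-]
after 7 — deliver 1→2: ·
after 8 — timeout(1): n1:cand/b9/[-]
after 9 — deliver 1→3: n3:foll/b9/[-]
after 10 — deliver 3→1: ·
after 11 — crash(0): n0:✗foll/b6/[-]
after 12 — timeout(0): ·
after 13 — deliver 1→2: n2:foll/b9/[-]
after 14 — propose(2,'p'): ·
after 15 — recover(0): n0:foll/b6/[-]
after 16 — timeout(2): n2:cand/b14/[-]
after 17 — deliver 1→0: n0:foll/b9/[-]
after 18 — deliver 3→1: ·

empty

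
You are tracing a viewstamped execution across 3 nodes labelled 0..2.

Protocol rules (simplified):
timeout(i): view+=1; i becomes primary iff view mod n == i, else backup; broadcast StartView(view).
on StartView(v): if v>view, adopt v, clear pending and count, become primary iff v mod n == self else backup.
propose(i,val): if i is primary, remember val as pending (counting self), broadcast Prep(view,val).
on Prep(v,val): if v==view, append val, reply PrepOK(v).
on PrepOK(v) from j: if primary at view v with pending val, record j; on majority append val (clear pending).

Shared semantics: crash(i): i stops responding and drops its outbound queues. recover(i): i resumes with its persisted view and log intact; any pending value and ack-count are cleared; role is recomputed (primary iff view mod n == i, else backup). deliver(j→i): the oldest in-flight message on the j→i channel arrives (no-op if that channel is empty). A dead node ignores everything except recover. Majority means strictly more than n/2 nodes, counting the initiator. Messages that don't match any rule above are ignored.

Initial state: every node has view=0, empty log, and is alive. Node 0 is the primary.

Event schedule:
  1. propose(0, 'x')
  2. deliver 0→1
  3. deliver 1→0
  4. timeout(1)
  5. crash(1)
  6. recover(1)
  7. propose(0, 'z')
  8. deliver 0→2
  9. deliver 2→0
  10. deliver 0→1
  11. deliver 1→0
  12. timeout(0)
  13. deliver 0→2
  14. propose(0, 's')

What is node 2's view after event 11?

e1 propose(0,'x'): ·
e2 deliver 0→1: 1[back,v=0,x]
e3 deliver 1→0: 0[prim,v=0,x]
e4 timeout(1): 1[prim,v=1,x]
e5 crash(1): 1[✗prim,v=1,x]
e6 recover(1): 1[prim,v=1,x]
e7 propose(0,'z'): ·
e8 deliver 0→2: 2[back,v=0,x]
e9 deliver 2→0: 0[prim,v=0,x,z]
e10 deliver 0→1: ·
e11 deliver 1→0: ·

0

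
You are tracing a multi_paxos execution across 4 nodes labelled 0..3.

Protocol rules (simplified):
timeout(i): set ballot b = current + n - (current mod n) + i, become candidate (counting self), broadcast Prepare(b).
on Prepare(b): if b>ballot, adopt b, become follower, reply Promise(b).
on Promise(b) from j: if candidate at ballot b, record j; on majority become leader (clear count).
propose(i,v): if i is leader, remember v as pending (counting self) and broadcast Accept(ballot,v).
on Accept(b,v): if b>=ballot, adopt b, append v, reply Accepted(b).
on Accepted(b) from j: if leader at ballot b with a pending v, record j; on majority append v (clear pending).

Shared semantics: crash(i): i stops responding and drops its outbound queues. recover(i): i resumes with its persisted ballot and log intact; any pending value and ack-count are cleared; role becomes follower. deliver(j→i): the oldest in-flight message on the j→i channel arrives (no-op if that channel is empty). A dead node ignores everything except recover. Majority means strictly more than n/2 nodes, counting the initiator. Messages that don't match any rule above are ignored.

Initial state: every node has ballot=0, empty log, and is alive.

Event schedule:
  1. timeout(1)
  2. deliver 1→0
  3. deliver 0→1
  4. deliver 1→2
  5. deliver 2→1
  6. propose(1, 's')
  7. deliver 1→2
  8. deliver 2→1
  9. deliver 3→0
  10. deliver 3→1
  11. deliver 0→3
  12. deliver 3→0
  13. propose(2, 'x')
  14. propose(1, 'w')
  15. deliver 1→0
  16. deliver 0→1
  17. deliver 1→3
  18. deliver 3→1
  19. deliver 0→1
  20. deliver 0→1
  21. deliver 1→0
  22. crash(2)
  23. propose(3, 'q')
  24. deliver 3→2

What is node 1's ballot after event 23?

5

1. timeout(1):  <1:cand b5 ->
2. deliver 1→0:  <0:foll b5 ->
3. deliver 0→1:  nop
4. deliver 1→2:  <2:foll b5 ->
5. deliver 2→1:  <1:lead b5 ->
6. propose(1,'s'):  nop
7. deliver 1→2:  <2:foll b5 s>
8. deliver 2→1:  nop
9. deliver 3→0:  nop
10. deliver 3→1:  nop
11. deliver 0→3:  nop
12. deliver 3→0:  nop
13. propose(2,'x'):  nop
14. propose(1,'w'):  nop
15. deliver 1→0:  <0:foll b5 s>
16. deliver 0→1:  nop
17. deliver 1→3:  <3:foll b5 ->
18. deliver 3→1:  nop
19. deliver 0→1:  nop
20. deliver 0→1:  nop
21. deliver 1→0:  <0:foll b5 s,w>
22. crash(2):  <2:✗foll b5 s>
23. propose(3,'q'):  nop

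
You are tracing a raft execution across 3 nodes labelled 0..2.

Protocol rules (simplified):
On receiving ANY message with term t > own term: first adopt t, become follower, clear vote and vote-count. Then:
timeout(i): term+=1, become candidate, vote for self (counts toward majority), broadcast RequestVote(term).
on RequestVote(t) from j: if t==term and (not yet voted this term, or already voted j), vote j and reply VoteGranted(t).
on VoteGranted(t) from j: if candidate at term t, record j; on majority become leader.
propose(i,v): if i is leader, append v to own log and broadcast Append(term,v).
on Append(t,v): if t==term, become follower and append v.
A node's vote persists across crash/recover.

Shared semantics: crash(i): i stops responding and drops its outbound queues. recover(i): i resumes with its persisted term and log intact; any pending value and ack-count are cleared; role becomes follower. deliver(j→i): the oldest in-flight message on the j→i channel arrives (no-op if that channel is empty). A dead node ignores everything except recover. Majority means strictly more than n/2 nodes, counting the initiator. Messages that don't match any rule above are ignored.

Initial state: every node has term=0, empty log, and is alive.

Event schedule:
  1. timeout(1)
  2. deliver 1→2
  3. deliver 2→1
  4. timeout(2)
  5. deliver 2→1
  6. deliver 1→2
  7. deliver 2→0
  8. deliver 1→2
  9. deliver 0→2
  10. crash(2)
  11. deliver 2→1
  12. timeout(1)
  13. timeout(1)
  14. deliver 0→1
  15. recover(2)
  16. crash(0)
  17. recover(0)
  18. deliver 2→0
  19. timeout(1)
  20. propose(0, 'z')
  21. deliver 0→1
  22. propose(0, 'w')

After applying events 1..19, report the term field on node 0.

2

after 1 — timeout(1): n1:cand/t1/[-]
after 2 — deliver 1→2: n2:foll/t1/[-]
after 3 — deliver 2→1: n1:lead/t1/[-]
after 4 — timeout(2): n2:cand/t2/[-]
after 5 — deliver 2→1: n1:foll/t2/[-]
after 6 — deliver 1→2: n2:lead/t2/[-]
after 7 — deliver 2→0: n0:foll/t2/[-]
after 8 — deliver 1→2: ·
after 9 — deliver 0→2: ·
after 10 — crash(2): n2:✗lead/t2/[-]
after 11 — deliver 2→1: ·
after 12 — timeout(1): n1:cand/t3/[-]
after 13 — timeout(1): n1:cand/t4/[-]
after 14 — deliver 0→1: ·
after 15 — recover(2): n2:foll/t2/[-]
after 16 — crash(0): n0:✗foll/t2/[-]
after 17 — recover(0): n0:foll/t2/[-]
after 18 — deliver 2→0: ·
after 19 — timeout(1): n1:cand/t5/[-]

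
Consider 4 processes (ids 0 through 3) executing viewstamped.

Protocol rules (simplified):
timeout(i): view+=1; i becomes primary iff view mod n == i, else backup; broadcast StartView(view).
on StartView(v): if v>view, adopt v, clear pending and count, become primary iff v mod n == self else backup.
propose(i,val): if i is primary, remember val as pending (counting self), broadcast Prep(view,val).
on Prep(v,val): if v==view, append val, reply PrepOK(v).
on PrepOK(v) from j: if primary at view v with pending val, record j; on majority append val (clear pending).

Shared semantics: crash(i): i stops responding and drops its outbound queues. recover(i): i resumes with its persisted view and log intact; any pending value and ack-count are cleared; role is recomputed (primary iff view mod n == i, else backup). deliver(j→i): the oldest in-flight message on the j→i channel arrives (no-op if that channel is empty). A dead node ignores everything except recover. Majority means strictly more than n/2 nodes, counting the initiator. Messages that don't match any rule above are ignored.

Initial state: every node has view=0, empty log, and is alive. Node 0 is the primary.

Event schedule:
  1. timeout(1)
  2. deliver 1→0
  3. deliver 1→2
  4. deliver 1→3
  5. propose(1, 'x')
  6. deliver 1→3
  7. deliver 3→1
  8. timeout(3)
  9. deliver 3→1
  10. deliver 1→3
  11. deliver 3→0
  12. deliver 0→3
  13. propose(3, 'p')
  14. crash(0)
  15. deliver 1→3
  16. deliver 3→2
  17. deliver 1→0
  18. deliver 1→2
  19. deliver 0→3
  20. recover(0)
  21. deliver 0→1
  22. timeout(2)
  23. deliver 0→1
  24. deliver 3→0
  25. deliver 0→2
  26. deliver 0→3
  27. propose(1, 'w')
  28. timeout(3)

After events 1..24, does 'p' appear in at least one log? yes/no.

no

1. timeout(1):  <1:prim v1 ->
2. deliver 1→0:  <0:back v1 ->
3. deliver 1→2:  <2:back v1 ->
4. deliver 1→3:  <3:back v1 ->
5. propose(1,'x'):  nop
6. deliver 1→3:  <3:back v1 x>
7. deliver 3→1:  nop
8. timeout(3):  <3:back v2 x>
9. deliver 3→1:  <1:back v2 ->
10. deliver 1→3:  nop
11. deliver 3→0:  <0:back v2 ->
12. deliver 0→3:  nop
13. propose(3,'p'):  nop
14. crash(0):  <0:✗back v2 ->
15. deliver 1→3:  nop
16. deliver 3→2:  <2:prim v2 ->
17. deliver 1→0:  nop
18. deliver 1→2:  nop
19. deliver 0→3:  nop
20. recover(0):  <0:back v2 ->
21. deliver 0→1:  nop
22. timeout(2):  <2:back v3 ->
23. deliver 0→1:  nop
24. deliver 3→0:  nop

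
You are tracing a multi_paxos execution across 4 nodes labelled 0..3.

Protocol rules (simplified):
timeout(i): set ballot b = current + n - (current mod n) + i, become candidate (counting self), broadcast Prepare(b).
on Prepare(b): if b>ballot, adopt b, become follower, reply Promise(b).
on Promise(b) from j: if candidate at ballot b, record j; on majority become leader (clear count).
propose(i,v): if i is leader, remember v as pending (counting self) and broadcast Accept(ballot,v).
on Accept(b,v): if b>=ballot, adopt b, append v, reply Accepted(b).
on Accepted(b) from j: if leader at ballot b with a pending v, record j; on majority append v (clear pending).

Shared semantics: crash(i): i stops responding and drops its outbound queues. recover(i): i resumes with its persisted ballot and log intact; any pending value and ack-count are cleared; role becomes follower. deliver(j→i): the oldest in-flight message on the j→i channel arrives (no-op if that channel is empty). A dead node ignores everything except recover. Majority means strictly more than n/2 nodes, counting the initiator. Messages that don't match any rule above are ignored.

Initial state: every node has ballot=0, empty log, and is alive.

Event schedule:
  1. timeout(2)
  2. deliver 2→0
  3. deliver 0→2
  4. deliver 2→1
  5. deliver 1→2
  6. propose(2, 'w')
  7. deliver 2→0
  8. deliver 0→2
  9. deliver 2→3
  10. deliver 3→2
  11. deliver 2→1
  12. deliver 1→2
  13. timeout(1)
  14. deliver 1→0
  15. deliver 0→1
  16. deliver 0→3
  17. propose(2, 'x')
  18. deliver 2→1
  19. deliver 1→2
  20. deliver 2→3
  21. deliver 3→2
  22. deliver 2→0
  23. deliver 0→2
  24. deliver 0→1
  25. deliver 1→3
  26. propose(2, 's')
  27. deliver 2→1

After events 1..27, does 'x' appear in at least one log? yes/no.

no

step 1 timeout(2): 2={cand,b=6,log=-}
step 2 deliver 2→0: 0={foll,b=6,log=-}
step 3 deliver 0→2: —
step 4 deliver 2→1: 1={foll,b=6,log=-}
step 5 deliver 1→2: 2={lead,b=6,log=-}
step 6 propose(2,'w'): —
step 7 deliver 2→0: 0={foll,b=6,log=w}
step 8 deliver 0→2: —
step 9 deliver 2→3: 3={foll,b=6,log=-}
step 10 deliver 3→2: —
step 11 deliver 2→1: 1={foll,b=6,log=w}
step 12 deliver 1→2: 2={lead,b=6,log=w}
step 13 timeout(1): 1={cand,b=9,log=w}
step 14 deliver 1→0: 0={foll,b=9,log=w}
step 15 deliver 0→1: —
step 16 deliver 0→3: —
step 17 propose(2,'x'): —
step 18 deliver 2→1: —
step 19 deliver 1→2: 2={foll,b=9,log=w}
step 20 deliver 2→3: 3={foll,b=6,log=w}
step 21 deliver 3→2: —
step 22 deliver 2→0: —
step 23 deliver 0→2: —
step 24 deliver 0→1: —
step 25 deliver 1→3: 3={foll,b=9,log=w}
step 26 propose(2,'s'): —
step 27 deliver 2→1: 1={lead,b=9,log=w}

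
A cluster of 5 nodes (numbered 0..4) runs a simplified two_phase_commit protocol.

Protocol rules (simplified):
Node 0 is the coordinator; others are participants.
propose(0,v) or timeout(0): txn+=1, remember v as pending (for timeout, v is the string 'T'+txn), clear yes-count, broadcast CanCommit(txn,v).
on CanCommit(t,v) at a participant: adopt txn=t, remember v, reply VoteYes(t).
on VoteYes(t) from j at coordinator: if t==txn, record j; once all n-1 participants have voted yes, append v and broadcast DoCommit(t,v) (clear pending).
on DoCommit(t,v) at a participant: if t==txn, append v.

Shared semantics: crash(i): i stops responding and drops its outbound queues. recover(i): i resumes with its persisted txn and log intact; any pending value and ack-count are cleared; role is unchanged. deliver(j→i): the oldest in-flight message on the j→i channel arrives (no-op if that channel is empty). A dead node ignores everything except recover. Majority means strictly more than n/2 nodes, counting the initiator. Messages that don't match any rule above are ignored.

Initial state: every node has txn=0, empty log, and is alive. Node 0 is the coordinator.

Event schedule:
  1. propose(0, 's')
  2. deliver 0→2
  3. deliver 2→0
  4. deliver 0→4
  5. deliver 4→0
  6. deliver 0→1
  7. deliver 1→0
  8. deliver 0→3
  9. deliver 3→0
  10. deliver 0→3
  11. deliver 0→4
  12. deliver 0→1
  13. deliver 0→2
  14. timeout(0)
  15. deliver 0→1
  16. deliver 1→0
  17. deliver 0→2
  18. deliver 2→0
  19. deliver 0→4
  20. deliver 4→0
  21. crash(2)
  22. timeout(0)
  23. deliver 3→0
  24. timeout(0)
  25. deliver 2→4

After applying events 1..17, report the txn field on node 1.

2

1. propose(0,'s'):  <0:coor t1 ->
2. deliver 0→2:  <2:part t1 ->
3. deliver 2→0:  nop
4. deliver 0→4:  <4:part t1 ->
5. deliver 4→0:  nop
6. deliver 0→1:  <1:part t1 ->
7. deliver 1→0:  nop
8. deliver 0→3:  <3:part t1 ->
9. deliver 3→0:  <0:coor t1 s>
10. deliver 0→3:  <3:part t1 s>
11. deliver 0→4:  <4:part t1 s>
12. deliver 0→1:  <1:part t1 s>
13. deliver 0→2:  <2:part t1 s>
14. timeout(0):  <0:coor t2 s>
15. deliver 0→1:  <1:part t2 s>
16. deliver 1→0:  nop
17. deliver 0→2:  <2:part t2 s>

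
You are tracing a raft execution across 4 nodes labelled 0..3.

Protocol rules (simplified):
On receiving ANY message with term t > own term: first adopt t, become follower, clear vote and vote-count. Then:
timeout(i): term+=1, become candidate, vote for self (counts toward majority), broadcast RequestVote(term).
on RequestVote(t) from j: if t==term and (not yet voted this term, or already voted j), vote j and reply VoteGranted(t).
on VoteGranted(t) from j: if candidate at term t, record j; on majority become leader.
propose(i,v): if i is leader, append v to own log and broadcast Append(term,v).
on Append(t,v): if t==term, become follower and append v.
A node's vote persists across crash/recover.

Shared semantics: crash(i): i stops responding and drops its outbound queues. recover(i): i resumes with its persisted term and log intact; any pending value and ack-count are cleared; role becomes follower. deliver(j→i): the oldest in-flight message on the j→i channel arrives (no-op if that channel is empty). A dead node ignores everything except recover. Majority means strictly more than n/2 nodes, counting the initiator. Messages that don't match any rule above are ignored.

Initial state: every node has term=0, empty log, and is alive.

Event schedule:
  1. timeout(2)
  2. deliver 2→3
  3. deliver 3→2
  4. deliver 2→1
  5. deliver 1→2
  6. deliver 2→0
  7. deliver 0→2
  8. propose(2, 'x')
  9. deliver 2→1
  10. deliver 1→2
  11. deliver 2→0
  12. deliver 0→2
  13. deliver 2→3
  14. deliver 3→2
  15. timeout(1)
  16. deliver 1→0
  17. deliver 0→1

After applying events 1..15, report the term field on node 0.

1

e1 timeout(2): 2[cand,t=1,-]
e2 deliver 2→3: 3[foll,t=1,-]
e3 deliver 3→2: ·
e4 deliver 2→1: 1[foll,t=1,-]
e5 deliver 1→2: 2[lead,t=1,-]
e6 deliver 2→0: 0[foll,t=1,-]
e7 deliver 0→2: ·
e8 propose(2,'x'): 2[lead,t=1,x]
e9 deliver 2→1: 1[foll,t=1,x]
e10 deliver 1→2: ·
e11 deliver 2→0: 0[foll,t=1,x]
e12 deliver 0→2: ·
e13 deliver 2→3: 3[foll,t=1,x]
e14 deliver 3→2: ·
e15 timeout(1): 1[cand,t=2,x]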